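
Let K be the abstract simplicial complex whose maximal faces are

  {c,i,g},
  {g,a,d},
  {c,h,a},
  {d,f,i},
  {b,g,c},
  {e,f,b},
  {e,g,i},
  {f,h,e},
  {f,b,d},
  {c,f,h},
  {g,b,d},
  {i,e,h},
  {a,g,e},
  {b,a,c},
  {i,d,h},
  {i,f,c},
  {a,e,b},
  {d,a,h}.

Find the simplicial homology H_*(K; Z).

We work with the vertex ordering a < b < c < d < e < f < g < h < i. The simplices of K, each written with vertices in increasing order, are:

  0-simplices (9): a, b, c, d, e, f, g, h, i
  1-simplices (27): ab, ac, ad, ae, ag, ah, bc, bd, be, bf, bg, cf, cg, ch, ci, df, dg, dh, di, ef, eg, eh, ei, fh, fi, gi, hi
  2-simplices (18): abc, abe, ach, adg, adh, aeg, bcg, bdf, bdg, bef, cfh, cfi, cgi, dfi, dhi, efh, egi, ehi

giving chain groups C_0 ≅ Z^9, C_1 ≅ Z^27, C_2 ≅ Z^18.

∂_1: C_1 → C_0 sends each edge [p,q] (with p < q) to q − p. For instance
  ∂bf = f − b.
This gives a 9×27 integer matrix of rank 8; reducing to Smith normal form yields diagonal entries (1,1,1,1,1,1,1,1).

Boundary ∂_2: C_2 → C_1 sends each 2-simplex [p,q,r] to [q,r] − [p,r] + [p,q]. For instance
  ∂cgi = gi − ci + cg,
  ∂dhi = hi − di + dh.
The resulting 27×18 matrix has rank 18, and its Smith normal form has invariant factors (1,1,1,1,1,1,1,1,1,1,1,1,1,1,1,1,1,2).

Now H_k = ker ∂_k / im ∂_{k+1}, so:

  H_0: rank C_0 − rank ∂_1 = 9 − 8 = 1, and the invariant factors of ∂_1 are all 1, so H_0 = Z.
  H_1: rank ker ∂_1 − rank ∂_2 = (27 − 8) − 18 = 1, and ∂_2 has invariant factor 2 > 1, so H_1 = Z ⊕ Z/2Z.
  H_2: rank ker ∂_2 − rank ∂_3 = (18 − 18) − 0 = 0, and there is no ∂_3, so H_2 = 0.

As a check, the Euler characteristic is 9 − 27 + 18 = 0, which agrees with 1 − 1 + 0 = 0.

H_0 = Z,  H_1 = Z ⊕ Z/2Z,  H_2 = 0.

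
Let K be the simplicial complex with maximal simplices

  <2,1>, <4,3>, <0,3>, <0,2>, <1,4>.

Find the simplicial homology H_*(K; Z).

H_0 = Z,  H_1 = Z.

Fix the vertex order 0 < 1 < 2 < 3 < 4 and write every simplex with vertices in increasing order. Then dim K = 1 and the simplices of K are:

  0-simplices (5): [0], [1], [2], [3], [4]
  1-simplices (5): [0,2], [0,3], [1,2], [1,4], [3,4]

so the chain groups are C_0 ≅ Z^5, C_1 ≅ Z^5.

Boundary ∂_1: C_1 → C_0 maps an edge to its endpoints' difference, ∂[p,q] = q − p.
The resulting 5×5 matrix has rank 4, and its Smith normal form has invariant factors (1,1,1,1).

From H_k ≅ ker(∂_k) / im(∂_{k+1}) we obtain:

  H_0: rank C_0 − rank ∂_1 = 5 − 4 = 1, and the invariant factors of ∂_1 are all 1, so H_0 ≅ Z.
  H_1: rank ker ∂_1 − rank ∂_2 = (5 − 4) − 0 = 1, and there is no ∂_2, so H_1 ≅ Z.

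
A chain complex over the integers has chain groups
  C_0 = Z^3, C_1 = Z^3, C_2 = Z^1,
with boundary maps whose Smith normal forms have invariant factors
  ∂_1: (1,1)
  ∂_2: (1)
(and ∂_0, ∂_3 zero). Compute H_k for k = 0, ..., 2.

H_0 ≅ Z,  H_1 = 0,  H_2 = 0.

H_0: b_0 = 3 − 0 − 2 = 1; torsion from ∂_1 factors > 1: none. So H_0 ≅ Z.
H_1: b_1 = 3 − 2 − 1 = 0; torsion from ∂_2 factors > 1: none. So H_1 ≅ 0.
H_2: b_2 = 1 − 1 − 0 = 0; torsion from ∂_3 factors > 1: none. So H_2 ≅ 0.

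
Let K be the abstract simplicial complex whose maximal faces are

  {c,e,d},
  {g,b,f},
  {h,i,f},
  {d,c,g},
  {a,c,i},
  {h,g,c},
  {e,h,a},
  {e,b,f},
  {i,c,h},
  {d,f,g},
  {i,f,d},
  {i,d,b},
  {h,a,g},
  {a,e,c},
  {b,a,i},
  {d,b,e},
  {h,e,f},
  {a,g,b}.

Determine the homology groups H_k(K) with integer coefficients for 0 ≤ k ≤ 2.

We work with the vertex ordering a < b < c < d < e < f < g < h < i. The simplices of K, each written with vertices in increasing order, are:

  0-simplices (9): a, b, c, d, e, f, g, h, i
  1-simplices (27): ab, ac, ae, ag, ah, ai, bd, be, bf, bg, bi, cd, ce, cg, ch, ci, de, df, dg, di, ef, eh, fg, fh, fi, gh, hi
  2-simplices (18): abg, abi, ace, aci, aeh, agh, bde, bdi, bef, bfg, cde, cdg, cgh, chi, dfg, dfi, efh, fhi

giving chain groups C_0 ≅ Z^9, C_1 ≅ Z^27, C_2 ≅ Z^18.

Boundary ∂_1: C_1 → C_0 sends each edge [p,q] (with p < q) to q − p. For instance
  ∂ai = i − a.
The 9×27 boundary matrix has rank 8 and Smith normal form diag(1,1,1,1,1,1,1,1).

The boundary map ∂_2: C_2 → C_1 sends each 2-simplex [p,q,r] to [q,r] − [p,r] + [p,q]. For instance
  ∂bde = de − be + bd,
  ∂dfg = fg − dg + df.
The 27×18 boundary matrix has rank 18 and Smith normal form diag(1,1,1,1,1,1,1,1,1,1,1,1,1,1,1,1,1,2).

Computing H_k = (kernel of ∂_k) / (image of ∂_{k+1}):

  H_0: rank C_0 − rank ∂_1 = 9 − 8 = 1, and the invariant factors of ∂_1 are all 1, so H_0 = Z.
  H_1: rank ker ∂_1 − rank ∂_2 = (27 − 8) − 18 = 1, and ∂_2 has invariant factor 2 > 1, so H_1 = Z ⊕ Z/2.
  H_2: rank ker ∂_2 − rank ∂_3 = (18 − 18) − 0 = 0, and there is no ∂_3, so H_2 = 0.

As a check, the Euler characteristic is 9 − 27 + 18 = 0, which agrees with 1 − 1 + 0 = 0.
(K is a triangulation of the Klein bottle.)

H_0 = Z,  H_1 = Z ⊕ Z/2,  H_2 = 0.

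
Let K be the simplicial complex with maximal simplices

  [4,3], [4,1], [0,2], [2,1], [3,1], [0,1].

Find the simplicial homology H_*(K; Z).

Fix the vertex order 0 < 1 < 2 < 3 < 4 and write every simplex with vertices in increasing order. Then dim K = 1 and the simplices of K are:

  0-simplices (5): [0], [1], [2], [3], [4]
  1-simplices (6): [0,1], [0,2], [1,2], [1,3], [1,4], [3,4]

Hence C_0 ≅ Z^5, C_1 ≅ Z^6.

Boundary ∂_1: C_1 → C_0 sends each edge [p,q] (with p < q) to q − p.
This gives a 5×6 integer matrix of rank 4; reducing to Smith normal form yields diagonal entries (1,1,1,1).

From H_k ≅ ker(∂_k) / im(∂_{k+1}) we obtain:

  H_0: rank C_0 − rank ∂_1 = 5 − 4 = 1, and the invariant factors of ∂_1 are all 1, so H_0 = Z.
  H_1: rank ker ∂_1 − rank ∂_2 = (6 − 4) − 0 = 2, and there is no ∂_2, so H_1 = Z^2.

H_0 ≅ Z,  H_1 ≅ Z^2.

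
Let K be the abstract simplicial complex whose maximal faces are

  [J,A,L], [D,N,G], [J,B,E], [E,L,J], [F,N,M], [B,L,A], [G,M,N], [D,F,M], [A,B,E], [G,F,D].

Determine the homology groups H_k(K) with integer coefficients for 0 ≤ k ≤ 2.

H_0 ≅ Z^2,  H_1 ≅ Z^2,  H_2 = 0.

Order the vertices as A < B < D < E < F < G < J < L < M < N. Listing each simplex with vertices in this order, K has dimension 2 with simplices:

  0-simplices (10): A, B, D, E, F, G, J, L, M, N
  1-simplices (20): AB, AE, AJ, AL, BE, BJ, BL, DF, DG, DM, DN, EJ, EL, FG, FM, FN, GM, GN, JL, MN
  2-simplices (10): ABE, ABL, AJL, BEJ, DFG, DFM, DGN, EJL, FMN, GMN

so the chain groups are C_0 ≅ Z^10, C_1 ≅ Z^20, C_2 ≅ Z^10.

Boundary ∂_1: C_1 → C_0 maps an edge to its endpoints' difference, ∂[p,q] = q − p. For instance
  ∂AB = B − A.
The resulting 10×20 matrix has rank 8, and its Smith normal form has invariant factors (1,1,1,1,1,1,1,1).

Boundary ∂_2: C_2 → C_1 sends each 2-simplex [p,q,r] to [q,r] − [p,r] + [p,q]. For instance
  ∂FMN = MN − FN + FM,
  ∂BEJ = EJ − BJ + BE.
The 20×10 boundary matrix has rank 10 and Smith normal form diag(1,1,1,1,1,1,1,1,1,1).

Reading off H_k = ker ∂_k / im ∂_{k+1}:

  H_0: rank C_0 − rank ∂_1 = 10 − 8 = 2, and the invariant factors of ∂_1 are all 1, so H_0 = Z^2.
  H_1: rank ker ∂_1 − rank ∂_2 = (20 − 8) − 10 = 2, and the invariant factors of ∂_2 are all 1, so H_1 = Z^2.
  H_2: rank ker ∂_2 − rank ∂_3 = (10 − 10) − 0 = 0, and there is no ∂_3, so H_2 = 0.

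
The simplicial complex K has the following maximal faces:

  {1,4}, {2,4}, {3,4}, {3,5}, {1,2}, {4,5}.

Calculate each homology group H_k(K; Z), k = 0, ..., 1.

Order the vertices as 1 < 2 < 3 < 4 < 5. Listing each simplex with vertices in this order, K has dimension 1 with simplices:

  0-simplices (5): [1], [2], [3], [4], [5]
  1-simplices (6): [1,2], [1,4], [2,4], [3,4], [3,5], [4,5]

Hence C_0 ≅ Z^5, C_1 ≅ Z^6.

Boundary ∂_1: C_1 → C_0 maps an edge to its endpoints' difference, ∂[p,q] = q − p. For instance
  ∂[1,4] = [4] − [1].
As a 5×6 matrix over Z this has rank 4, with invariant factors (1,1,1,1).

Computing H_k = (kernel of ∂_k) / (image of ∂_{k+1}):

  H_0: rank C_0 − rank ∂_1 = 5 − 4 = 1, and the invariant factors of ∂_1 are all 1, so H_0 ≅ Z.
  H_1: rank ker ∂_1 − rank ∂_2 = (6 − 4) − 0 = 2, and there is no ∂_2, so H_1 ≅ Z^2.

H_0 = Z,  H_1 = Z^2.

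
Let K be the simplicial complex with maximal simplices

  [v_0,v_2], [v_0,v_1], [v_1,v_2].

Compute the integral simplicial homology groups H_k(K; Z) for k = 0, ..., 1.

H_0 ≅ Z,  H_1 ≅ Z.

K has 3 vertices, 3 edges.
rank ∂_0 = 0, rank ∂_1 = 2 ⇒ b_0 = 3 − 0 − 2 = 1; all invariant factors of ∂_1 are 1 so no torsion. So H_0 ≅ Z.
rank ∂_1 = 2, rank ∂_2 = 0 ⇒ b_1 = 3 − 2 − 0 = 1. So H_1 ≅ Z.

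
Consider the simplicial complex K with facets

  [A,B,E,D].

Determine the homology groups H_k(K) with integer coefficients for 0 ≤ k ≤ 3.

Order the vertices as A < B < D < E. Listing each simplex with vertices in this order, K has dimension 3 with simplices:

  0-simplices (4): A, B, D, E
  1-simplices (6): AB, AD, AE, BD, BE, DE
  2-simplices (4): ABD, ABE, ADE, BDE
  3-simplices (1): ABDE

so the chain groups are C_0 ≅ Z^4, C_1 ≅ Z^6, C_2 ≅ Z^4, C_3 ≅ Z^1.

Boundary ∂_1: C_1 → C_0 is given by ∂[p,q] = [q] − [p].
The 4×6 boundary matrix has rank 3 and Smith normal form diag(1,1,1).

Boundary ∂_2: C_2 → C_1 sends each 2-simplex [p,q,r] to [q,r] − [p,r] + [p,q]. For instance
  ∂ABE = BE − AE + AB,
  ∂ADE = DE − AE + AD.
As a 6×4 matrix over Z this has rank 3, with invariant factors (1,1,1).

Boundary ∂_3: C_3 → C_2 sends each 3-simplex σ to the alternating sum Σ_i (−1)^i (σ with its i-th vertex removed). For instance
  ∂ABDE = BDE − ADE + ABE − ABD.
This gives a 4×1 integer matrix of rank 1; reducing to Smith normal form yields diagonal entries (1).

From H_k ≅ ker(∂_k) / im(∂_{k+1}) we obtain:

  H_0: rank C_0 − rank ∂_1 = 4 − 3 = 1, and the invariant factors of ∂_1 are all 1, so H_0 = Z.
  H_1: rank ker ∂_1 − rank ∂_2 = (6 − 3) − 3 = 0, and the invariant factors of ∂_2 are all 1, so H_1 = 0.
  H_2: rank ker ∂_2 − rank ∂_3 = (4 − 3) − 1 = 0, and the invariant factors of ∂_3 are all 1, so H_2 = 0.
  H_3: rank ker ∂_3 − rank ∂_4 = (1 − 1) − 0 = 0, and there is no ∂_4, so H_3 = 0.

(K is a triangulation of the 3-simplex.)

H_0 ≅ Z,  H_1 = 0,  H_2 = 0,  H_3 = 0.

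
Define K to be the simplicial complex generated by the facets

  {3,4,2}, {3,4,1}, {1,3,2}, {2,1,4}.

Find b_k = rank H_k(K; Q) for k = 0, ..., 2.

Take the total order 1 < 2 < 3 < 4 on the vertex set. Then K (dimension 2) consists of the simplices:

  0-simplices (4): [1], [2], [3], [4]
  1-simplices (6): [1,2], [1,3], [1,4], [2,3], [2,4], [3,4]
  2-simplices (4): [1,2,3], [1,2,4], [1,3,4], [2,3,4]

so the chain groups are C_0 ≅ Z^4, C_1 ≅ Z^6, C_2 ≅ Z^4.

∂_1: C_1 → C_0 maps an edge to its endpoints' difference, ∂[p,q] = q − p. For instance
  ∂[1,3] = [3] − [1].
This gives a 4×6 integer matrix of rank 3; reducing to Smith normal form yields diagonal entries (1,1,1).

∂_2: C_2 → C_1 acts by ∂[p,q,r] = [q,r] − [p,r] + [p,q]. For instance
  ∂[2,3,4] = [3,4] − [2,4] + [2,3],
  ∂[1,2,4] = [2,4] − [1,4] + [1,2].
The resulting 6×4 matrix has rank 3, and its Smith normal form has invariant factors (1,1,1).

Computing H_k = (kernel of ∂_k) / (image of ∂_{k+1}):

  H_0: rank C_0 − rank ∂_1 = 4 − 3 = 1, and the invariant factors of ∂_1 are all 1, so H_0 = Z.
  H_1: rank ker ∂_1 − rank ∂_2 = (6 − 3) − 3 = 0, and the invariant factors of ∂_2 are all 1, so H_1 = 0.
  H_2: rank ker ∂_2 − rank ∂_3 = (4 − 3) − 0 = 1, and there is no ∂_3, so H_2 = Z.

As a check, the Euler characteristic is 4 − 6 + 4 = 2, which agrees with 1 − 0 + 1 = 2.

Hence the Betti numbers are b_0 = 1, b_1 = 0, b_2 = 1.

b_0 = 1, b_1 = 0, b_2 = 1.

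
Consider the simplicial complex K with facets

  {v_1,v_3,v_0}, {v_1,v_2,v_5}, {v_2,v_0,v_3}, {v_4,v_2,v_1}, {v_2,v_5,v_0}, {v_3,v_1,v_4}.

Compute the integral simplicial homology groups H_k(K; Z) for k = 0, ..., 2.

K has 6 vertices, 12 edges, 6 triangles.
rank ∂_0 = 0, rank ∂_1 = 5 ⇒ b_0 = 6 − 0 − 5 = 1; all invariant factors of ∂_1 are 1 so no torsion. So H_0 = Z.
rank ∂_1 = 5, rank ∂_2 = 6 ⇒ b_1 = 12 − 5 − 6 = 1; all invariant factors of ∂_2 are 1 so no torsion. So H_1 = Z.
rank ∂_2 = 6, rank ∂_3 = 0 ⇒ b_2 = 6 − 6 − 0 = 0. So H_2 = 0.

H_0 ≅ Z,  H_1 ≅ Z,  H_2 = 0.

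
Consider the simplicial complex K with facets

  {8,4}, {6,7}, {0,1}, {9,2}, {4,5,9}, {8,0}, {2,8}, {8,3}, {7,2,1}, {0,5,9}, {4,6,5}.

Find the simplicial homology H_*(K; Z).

H_0 = Z,  H_1 = Z^4,  H_2 = 0.

Order the vertices as 0 < 1 < 2 < 3 < 4 < 5 < 6 < 7 < 8 < 9. Listing each simplex with vertices in this order, K has dimension 2 with simplices:

  0-simplices (10): [0], [1], [2], [3], [4], [5], [6], [7], [8], [9]
  1-simplices (17): [0,1], [0,5], [0,8], [0,9], [1,2], [1,7], [2,7], [2,8], [2,9], [3,8], [4,5], [4,6], [4,8], [4,9], [5,6], [5,9], [6,7]
  2-simplices (4): [0,5,9], [1,2,7], [4,5,6], [4,5,9]

giving chain groups C_0 ≅ Z^10, C_1 ≅ Z^17, C_2 ≅ Z^4.

∂_1: C_1 → C_0 sends each edge [p,q] (with p < q) to q − p.
The 10×17 boundary matrix has rank 9 and Smith normal form diag(1,1,1,1,1,1,1,1,1).

∂_2: C_2 → C_1 maps a triangle to the signed sum of its edges. For instance
  ∂[4,5,6] = [5,6] − [4,6] + [4,5],
  ∂[1,2,7] = [2,7] − [1,7] + [1,2].
The resulting 17×4 matrix has rank 4, and its Smith normal form has invariant factors (1,1,1,1).

From H_k ≅ ker(∂_k) / im(∂_{k+1}) we obtain:

  H_0: rank C_0 − rank ∂_1 = 10 − 9 = 1, and the invariant factors of ∂_1 are all 1, so H_0 = Z.
  H_1: rank ker ∂_1 − rank ∂_2 = (17 − 9) − 4 = 4, and the invariant factors of ∂_2 are all 1, so H_1 = Z^4.
  H_2: rank ker ∂_2 − rank ∂_3 = (4 − 4) − 0 = 0, and there is no ∂_3, so H_2 = 0.

As a check, the Euler characteristic is 10 − 17 + 4 = -3, which agrees with 1 − 4 + 0 = -3.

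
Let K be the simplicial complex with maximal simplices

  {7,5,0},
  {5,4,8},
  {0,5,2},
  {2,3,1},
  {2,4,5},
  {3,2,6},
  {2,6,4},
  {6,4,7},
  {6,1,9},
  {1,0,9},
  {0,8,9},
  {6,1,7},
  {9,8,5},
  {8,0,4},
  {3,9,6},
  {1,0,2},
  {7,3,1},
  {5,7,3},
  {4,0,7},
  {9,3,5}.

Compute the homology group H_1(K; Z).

Order the vertices as 0 < 1 < 2 < 3 < 4 < 5 < 6 < 7 < 8 < 9. Listing each simplex with vertices in this order, K has dimension 2 with simplices:

  0-simplices (10): [0], [1], [2], [3], [4], [5], [6], [7], [8], [9]
  1-simplices (30): (30 of them)
  2-simplices (20): (20 of them)

Hence C_0 ≅ Z^10, C_1 ≅ Z^30, C_2 ≅ Z^20.

Boundary ∂_1: C_1 → C_0 maps an edge to its endpoints' difference, ∂[p,q] = q − p. For instance
  ∂[5,9] = [9] − [5].
The resulting 10×30 matrix has rank 9, and its Smith normal form has invariant factors (1,1,1,1,1,1,1,1,1).

Boundary ∂_2: C_2 → C_1 sends each 2-simplex [p,q,r] to [q,r] − [p,r] + [p,q]. For instance
  ∂[0,1,2] = [1,2] − [0,2] + [0,1],
  ∂[1,6,7] = [6,7] − [1,7] + [1,6].
The resulting 30×20 matrix has rank 20, and its Smith normal form has invariant factors (1,1,1,1,1,1,1,1,1,1,1,1,1,1,1,1,1,1,1,2).

Reading off H_k = ker ∂_k / im ∂_{k+1}:

  H_1: rank ker ∂_1 − rank ∂_2 = (30 − 9) − 20 = 1, and ∂_2 has invariant factor 2 > 1, so H_1 = Z ⊕ Z/2.

(K is a triangulation of the Klein bottle.)

H_1 = Z ⊕ Z/2.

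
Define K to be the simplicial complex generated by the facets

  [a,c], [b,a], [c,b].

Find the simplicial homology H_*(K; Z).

Take the total order a < b < c on the vertex set. Then K (dimension 1) consists of the simplices:

  0-simplices (3): a, b, c
  1-simplices (3): ab, ac, bc

Hence C_0 ≅ Z^3, C_1 ≅ Z^3.

Boundary ∂_1: C_1 → C_0 is given by ∂[p,q] = [q] − [p]. For instance
  ∂ab = b − a.
The resulting 3×3 matrix has rank 2, and its Smith normal form has invariant factors (1,1).

From H_k ≅ ker(∂_k) / im(∂_{k+1}) we obtain:

  H_0: rank C_0 − rank ∂_1 = 3 − 2 = 1, and the invariant factors of ∂_1 are all 1, so H_0 ≅ Z.
  H_1: rank ker ∂_1 − rank ∂_2 = (3 − 2) − 0 = 1, and there is no ∂_2, so H_1 ≅ Z.

H_0 ≅ Z,  H_1 ≅ Z.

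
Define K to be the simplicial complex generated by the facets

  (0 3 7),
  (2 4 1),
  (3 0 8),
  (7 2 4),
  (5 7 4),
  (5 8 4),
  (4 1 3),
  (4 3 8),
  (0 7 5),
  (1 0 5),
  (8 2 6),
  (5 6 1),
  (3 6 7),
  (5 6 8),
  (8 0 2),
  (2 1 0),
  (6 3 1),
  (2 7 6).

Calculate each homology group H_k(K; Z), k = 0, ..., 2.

H_0 = Z,  H_1 = Z^2,  H_2 = Z.

Order the vertices as 0 < 1 < 2 < 3 < 4 < 5 < 6 < 7 < 8. Listing each simplex with vertices in this order, K has dimension 2 with simplices:

  0-simplices (9): [0], [1], [2], [3], [4], [5], [6], [7], [8]
  1-simplices (27): (27 of them)
  2-simplices (18): [0,1,2], [0,1,5], [0,2,8], [0,3,7], [0,3,8], [0,5,7], [1,2,4], [1,3,4], [1,3,6], [1,5,6], [2,4,7], [2,6,7], [2,6,8], [3,4,8], [3,6,7], [4,5,7], [4,5,8], [5,6,8]

giving chain groups C_0 ≅ Z^9, C_1 ≅ Z^27, C_2 ≅ Z^18.

The boundary map ∂_1: C_1 → C_0 sends each edge [p,q] (with p < q) to q − p. For instance
  ∂[0,5] = [5] − [0].
The resulting 9×27 matrix has rank 8, and its Smith normal form has invariant factors (1,1,1,1,1,1,1,1).

Boundary ∂_2: C_2 → C_1 acts by ∂[p,q,r] = [q,r] − [p,r] + [p,q]. For instance
  ∂[0,3,7] = [3,7] − [0,7] + [0,3],
  ∂[4,5,8] = [5,8] − [4,8] + [4,5].
As a 27×18 matrix over Z this has rank 17, with invariant factors (1,1,1,1,1,1,1,1,1,1,1,1,1,1,1,1,1).

From H_k ≅ ker(∂_k) / im(∂_{k+1}) we obtain:

  H_0: rank C_0 − rank ∂_1 = 9 − 8 = 1, and the invariant factors of ∂_1 are all 1, so H_0 = Z.
  H_1: rank ker ∂_1 − rank ∂_2 = (27 − 8) − 17 = 2, and the invariant factors of ∂_2 are all 1, so H_1 = Z^2.
  H_2: rank ker ∂_2 − rank ∂_3 = (18 − 17) − 0 = 1, and there is no ∂_3, so H_2 = Z.

(K is a triangulation of the torus T^2.)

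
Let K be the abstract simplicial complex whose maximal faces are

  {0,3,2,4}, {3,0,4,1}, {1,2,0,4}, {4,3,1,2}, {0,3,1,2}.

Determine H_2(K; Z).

Order the vertices as 0 < 1 < 2 < 3 < 4. Listing each simplex with vertices in this order, K has dimension 3 with simplices:

  0-simplices (5): [0], [1], [2], [3], [4]
  1-simplices (10): [0,1], [0,2], [0,3], [0,4], [1,2], [1,3], [1,4], [2,3], [2,4], [3,4]
  2-simplices (10): [0,1,2], [0,1,3], [0,1,4], [0,2,3], [0,2,4], [0,3,4], [1,2,3], [1,2,4], [1,3,4], [2,3,4]
  3-simplices (5): [0,1,2,3], [0,1,2,4], [0,1,3,4], [0,2,3,4], [1,2,3,4]

Hence C_0 ≅ Z^5, C_1 ≅ Z^10, C_2 ≅ Z^10, C_3 ≅ Z^5.

∂_1: C_1 → C_0 sends each edge [p,q] (with p < q) to q − p.
As a 5×10 matrix over Z this has rank 4, with invariant factors (1,1,1,1).

The boundary map ∂_2: C_2 → C_1 sends each 2-simplex [p,q,r] to [q,r] − [p,r] + [p,q]. For instance
  ∂[0,3,4] = [3,4] − [0,4] + [0,3],
  ∂[2,3,4] = [3,4] − [2,4] + [2,3].
The resulting 10×10 matrix has rank 6, and its Smith normal form has invariant factors (1,1,1,1,1,1).

Boundary ∂_3: C_3 → C_2 sends each 3-simplex σ to the alternating sum Σ_i (−1)^i (σ with its i-th vertex removed). For instance
  ∂[0,2,3,4] = [2,3,4] − [0,3,4] + [0,2,4] − [0,2,3],
  ∂[0,1,2,4] = [1,2,4] − [0,2,4] + [0,1,4] − [0,1,2].
This gives a 10×5 integer matrix of rank 4; reducing to Smith normal form yields diagonal entries (1,1,1,1).

From H_k ≅ ker(∂_k) / im(∂_{k+1}) we obtain:

  H_2: rank ker ∂_2 − rank ∂_3 = (10 − 6) − 4 = 0, and the invariant factors of ∂_3 are all 1, so H_2 = 0.

(K is a triangulation of the 3-sphere S^3.)

H_2 ≅ 0.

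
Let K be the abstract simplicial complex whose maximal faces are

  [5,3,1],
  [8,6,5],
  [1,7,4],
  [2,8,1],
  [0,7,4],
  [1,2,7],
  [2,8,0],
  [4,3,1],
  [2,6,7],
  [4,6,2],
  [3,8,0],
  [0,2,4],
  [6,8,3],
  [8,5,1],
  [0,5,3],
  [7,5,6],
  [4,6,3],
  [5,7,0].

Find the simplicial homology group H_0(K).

H_0 = Z.

K has 9 vertices, 27 edges, 18 triangles.
rank ∂_0 = 0, rank ∂_1 = 8 ⇒ b_0 = 9 − 0 − 8 = 1; all invariant factors of ∂_1 are 1 so no torsion. So H_0 ≅ Z.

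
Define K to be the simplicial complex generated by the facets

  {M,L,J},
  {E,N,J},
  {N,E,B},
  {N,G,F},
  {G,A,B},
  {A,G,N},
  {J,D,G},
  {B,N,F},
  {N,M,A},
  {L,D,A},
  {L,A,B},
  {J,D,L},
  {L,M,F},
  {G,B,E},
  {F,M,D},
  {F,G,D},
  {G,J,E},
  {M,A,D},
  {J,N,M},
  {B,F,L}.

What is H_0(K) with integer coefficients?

Fix the vertex order A < B < D < E < F < G < J < L < M < N and write every simplex with vertices in increasing order. Then dim K = 2 and the simplices of K are:

  0-simplices (10): A, B, D, E, F, G, J, L, M, N
  1-simplices (30): AB, AD, AG, AL, AM, AN, BE, BF, BG, BL, BN, DF, DG, DJ, DL, DM, EG, EJ, EN, FG, FL, FM, FN, GJ, GN, JL, JM, JN, LM, MN
  2-simplices (20): ABG, ABL, ADL, ADM, AGN, AMN, BEG, BEN, BFL, BFN, DFG, DFM, DGJ, DJL, EGJ, EJN, FGN, FLM, JLM, JMN

giving chain groups C_0 ≅ Z^10, C_1 ≅ Z^30, C_2 ≅ Z^20.

The boundary map ∂_1: C_1 → C_0 maps an edge to its endpoints' difference, ∂[p,q] = q − p. For instance
  ∂EG = G − E.
The 10×30 boundary matrix has rank 9 and Smith normal form diag(1,1,1,1,1,1,1,1,1).

Boundary ∂_2: C_2 → C_1 acts by ∂[p,q,r] = [q,r] − [p,r] + [p,q]. For instance
  ∂EGJ = GJ − EJ + EG,
  ∂BEN = EN − BN + BE.
This gives a 30×20 integer matrix of rank 20; reducing to Smith normal form yields diagonal entries (1,1,1,1,1,1,1,1,1,1,1,1,1,1,1,1,1,1,1,2).

From H_k ≅ ker(∂_k) / im(∂_{k+1}) we obtain:

  H_0: rank C_0 − rank ∂_1 = 10 − 9 = 1, and the invariant factors of ∂_1 are all 1, so H_0 = Z.

H_0 ≅ Z.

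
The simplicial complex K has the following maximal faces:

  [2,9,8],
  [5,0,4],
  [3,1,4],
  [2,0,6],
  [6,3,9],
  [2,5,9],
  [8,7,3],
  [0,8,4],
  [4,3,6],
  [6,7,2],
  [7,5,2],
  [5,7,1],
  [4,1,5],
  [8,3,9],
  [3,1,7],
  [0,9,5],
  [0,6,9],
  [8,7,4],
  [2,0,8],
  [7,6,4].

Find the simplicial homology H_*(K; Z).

H_0 = Z,  H_1 = Z ⊕ Z/2,  H_2 = 0.

Order the vertices as 0 < 1 < 2 < 3 < 4 < 5 < 6 < 7 < 8 < 9. Listing each simplex with vertices in this order, K has dimension 2 with simplices:

  0-simplices (10): [0], [1], [2], [3], [4], [5], [6], [7], [8], [9]
  1-simplices (30): (30 of them)
  2-simplices (20): (20 of them)

so the chain groups are C_0 ≅ Z^10, C_1 ≅ Z^30, C_2 ≅ Z^20.

Boundary ∂_1: C_1 → C_0 maps an edge to its endpoints' difference, ∂[p,q] = q − p. For instance
  ∂[0,6] = [6] − [0].
The 10×30 boundary matrix has rank 9 and Smith normal form diag(1,1,1,1,1,1,1,1,1).

The boundary map ∂_2: C_2 → C_1 acts by ∂[p,q,r] = [q,r] − [p,r] + [p,q]. For instance
  ∂[2,6,7] = [6,7] − [2,7] + [2,6],
  ∂[3,8,9] = [8,9] − [3,9] + [3,8].
The 30×20 boundary matrix has rank 20 and Smith normal form diag(1,1,1,1,1,1,1,1,1,1,1,1,1,1,1,1,1,1,1,2).

Now H_k = ker ∂_k / im ∂_{k+1}, so:

  H_0: rank C_0 − rank ∂_1 = 10 − 9 = 1, and the invariant factors of ∂_1 are all 1, so H_0 = Z.
  H_1: rank ker ∂_1 − rank ∂_2 = (30 − 9) − 20 = 1, and ∂_2 has invariant factor 2 > 1, so H_1 = Z ⊕ Z/2.
  H_2: rank ker ∂_2 − rank ∂_3 = (20 − 20) − 0 = 0, and there is no ∂_3, so H_2 = 0.

(K is a triangulation of the Klein bottle.)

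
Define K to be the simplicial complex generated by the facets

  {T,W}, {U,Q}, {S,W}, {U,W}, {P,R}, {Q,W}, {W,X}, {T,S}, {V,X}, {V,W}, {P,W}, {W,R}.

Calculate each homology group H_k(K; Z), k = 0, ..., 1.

H_0 = Z,  H_1 = Z^4.

Fix the vertex order P < Q < R < S < T < U < V < W < X and write every simplex with vertices in increasing order. Then dim K = 1 and the simplices of K are:

  0-simplices (9): P, Q, R, S, T, U, V, W, X
  1-simplices (12): PR, PW, QU, QW, RW, ST, SW, TW, UW, VW, VX, WX

Hence C_0 ≅ Z^9, C_1 ≅ Z^12.

∂_1: C_1 → C_0 maps an edge to its endpoints' difference, ∂[p,q] = q − p.
The resulting 9×12 matrix has rank 8, and its Smith normal form has invariant factors (1,1,1,1,1,1,1,1).

Now H_k = ker ∂_k / im ∂_{k+1}, so:

  H_0: rank C_0 − rank ∂_1 = 9 − 8 = 1, and the invariant factors of ∂_1 are all 1, so H_0 = Z.
  H_1: rank ker ∂_1 − rank ∂_2 = (12 − 8) − 0 = 4, and there is no ∂_2, so H_1 = Z^4.

As a check, the Euler characteristic is 9 − 12 = -3, which agrees with 1 − 4 = -3.
(K is a triangulation of a wedge of 4 circles.)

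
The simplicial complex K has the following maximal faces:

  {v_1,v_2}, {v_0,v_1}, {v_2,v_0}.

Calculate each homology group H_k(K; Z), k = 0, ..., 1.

H_0 ≅ Z,  H_1 ≅ Z.

K has 3 vertices, 3 edges.
rank ∂_0 = 0, rank ∂_1 = 2 ⇒ b_0 = 3 − 0 − 2 = 1; all invariant factors of ∂_1 are 1 so no torsion. So H_0 = Z.
rank ∂_1 = 2, rank ∂_2 = 0 ⇒ b_1 = 3 − 2 − 0 = 1. So H_1 = Z.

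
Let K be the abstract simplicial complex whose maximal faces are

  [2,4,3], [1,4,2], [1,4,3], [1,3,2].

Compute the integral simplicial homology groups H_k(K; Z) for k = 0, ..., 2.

H_0 ≅ Z,  H_1 = 0,  H_2 ≅ Z.

Take the total order 1 < 2 < 3 < 4 on the vertex set. Then K (dimension 2) consists of the simplices:

  0-simplices (4): [1], [2], [3], [4]
  1-simplices (6): [1,2], [1,3], [1,4], [2,3], [2,4], [3,4]
  2-simplices (4): [1,2,3], [1,2,4], [1,3,4], [2,3,4]

giving chain groups C_0 ≅ Z^4, C_1 ≅ Z^6, C_2 ≅ Z^4.

Boundary ∂_1: C_1 → C_0 maps an edge to its endpoints' difference, ∂[p,q] = q − p. For instance
  ∂[3,4] = [4] − [3].
The resulting 4×6 matrix has rank 3, and its Smith normal form has invariant factors (1,1,1).

Boundary ∂_2: C_2 → C_1 acts by ∂[p,q,r] = [q,r] − [p,r] + [p,q]. For instance
  ∂[2,3,4] = [3,4] − [2,4] + [2,3],
  ∂[1,2,4] = [2,4] − [1,4] + [1,2].
The 6×4 boundary matrix has rank 3 and Smith normal form diag(1,1,1).

Reading off H_k = ker ∂_k / im ∂_{k+1}:

  H_0: rank C_0 − rank ∂_1 = 4 − 3 = 1, and the invariant factors of ∂_1 are all 1, so H_0 ≅ Z.
  H_1: rank ker ∂_1 − rank ∂_2 = (6 − 3) − 3 = 0, and the invariant factors of ∂_2 are all 1, so H_1 ≅ 0.
  H_2: rank ker ∂_2 − rank ∂_3 = (4 − 3) − 0 = 1, and there is no ∂_3, so H_2 ≅ Z.

As a check, the Euler characteristic is 4 − 6 + 4 = 2, which agrees with 1 − 0 + 1 = 2.
(K is a triangulation of the 2-sphere S^2.)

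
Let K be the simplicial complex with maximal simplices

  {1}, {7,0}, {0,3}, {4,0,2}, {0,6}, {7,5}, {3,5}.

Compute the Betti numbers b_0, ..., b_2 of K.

We work with the vertex ordering 0 < 1 < 2 < 3 < 4 < 5 < 6 < 7. The simplices of K, each written with vertices in increasing order, are:

  0-simplices (8): [0], [1], [2], [3], [4], [5], [6], [7]
  1-simplices (8): [0,2], [0,3], [0,4], [0,6], [0,7], [2,4], [3,5], [5,7]
  2-simplices (1): [0,2,4]

Hence C_0 ≅ Z^8, C_1 ≅ Z^8, C_2 ≅ Z^1.

The boundary map ∂_1: C_1 → C_0 maps an edge to its endpoints' difference, ∂[p,q] = q − p.
As a 8×8 matrix over Z this has rank 6, with invariant factors (1,1,1,1,1,1).

∂_2: C_2 → C_1 sends each 2-simplex [p,q,r] to [q,r] − [p,r] + [p,q]. For instance
  ∂[0,2,4] = [2,4] − [0,4] + [0,2].
The 8×1 boundary matrix has rank 1 and Smith normal form diag(1).

Now H_k = ker ∂_k / im ∂_{k+1}, so:

  H_0: rank C_0 − rank ∂_1 = 8 − 6 = 2, and the invariant factors of ∂_1 are all 1, so H_0 ≅ Z^2.
  H_1: rank ker ∂_1 − rank ∂_2 = (8 − 6) − 1 = 1, and the invariant factors of ∂_2 are all 1, so H_1 ≅ Z.
  H_2: rank ker ∂_2 − rank ∂_3 = (1 − 1) − 0 = 0, and there is no ∂_3, so H_2 ≅ 0.

Hence the Betti numbers are b_0 = 2, b_1 = 1, b_2 = 0.

b_0 = 2, b_1 = 1, b_2 = 0.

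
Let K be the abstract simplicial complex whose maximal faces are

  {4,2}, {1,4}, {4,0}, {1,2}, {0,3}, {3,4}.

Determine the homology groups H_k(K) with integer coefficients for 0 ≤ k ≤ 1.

H_0 ≅ Z,  H_1 ≅ Z^2.

Order the vertices as 0 < 1 < 2 < 3 < 4. Listing each simplex with vertices in this order, K has dimension 1 with simplices:

  0-simplices (5): [0], [1], [2], [3], [4]
  1-simplices (6): [0,3], [0,4], [1,2], [1,4], [2,4], [3,4]

Hence C_0 ≅ Z^5, C_1 ≅ Z^6.

The boundary map ∂_1: C_1 → C_0 maps an edge to its endpoints' difference, ∂[p,q] = q − p. For instance
  ∂[0,4] = [4] − [0].
The resulting 5×6 matrix has rank 4, and its Smith normal form has invariant factors (1,1,1,1).

From H_k ≅ ker(∂_k) / im(∂_{k+1}) we obtain:

  H_0: rank C_0 − rank ∂_1 = 5 − 4 = 1, and the invariant factors of ∂_1 are all 1, so H_0 ≅ Z.
  H_1: rank ker ∂_1 − rank ∂_2 = (6 − 4) − 0 = 2, and there is no ∂_2, so H_1 ≅ Z^2.

As a check, the Euler characteristic is 5 − 6 = -1, which agrees with 1 − 2 = -1.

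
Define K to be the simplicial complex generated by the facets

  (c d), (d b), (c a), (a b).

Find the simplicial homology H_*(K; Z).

Take the total order a < b < c < d on the vertex set. Then K (dimension 1) consists of the simplices:

  0-simplices (4): a, b, c, d
  1-simplices (4): ab, ac, bd, cd

Hence C_0 ≅ Z^4, C_1 ≅ Z^4.

∂_1: C_1 → C_0 maps an edge to its endpoints' difference, ∂[p,q] = q − p. For instance
  ∂ac = c − a.
The resulting 4×4 matrix has rank 3, and its Smith normal form has invariant factors (1,1,1).

Computing H_k = (kernel of ∂_k) / (image of ∂_{k+1}):

  H_0: rank C_0 − rank ∂_1 = 4 − 3 = 1, and the invariant factors of ∂_1 are all 1, so H_0 = Z.
  H_1: rank ker ∂_1 − rank ∂_2 = (4 − 3) − 0 = 1, and there is no ∂_2, so H_1 = Z.

H_0 ≅ Z,  H_1 ≅ Z.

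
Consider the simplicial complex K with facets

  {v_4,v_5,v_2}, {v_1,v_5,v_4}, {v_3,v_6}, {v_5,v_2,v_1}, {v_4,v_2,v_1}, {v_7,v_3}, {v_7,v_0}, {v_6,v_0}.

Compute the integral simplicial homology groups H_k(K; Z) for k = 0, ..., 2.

H_0 = Z^2,  H_1 = Z,  H_2 = Z.

Take the total order v_0 < v_1 < v_2 < v_3 < v_4 < v_5 < v_6 < v_7 on the vertex set. Then K (dimension 2) consists of the simplices:

  0-simplices (8): [v_0], [v_1], [v_2], [v_3], [v_4], [v_5], [v_6], [v_7]
  1-simplices (10): [v_0,v_6], [v_0,v_7], [v_1,v_2], [v_1,v_4], [v_1,v_5], [v_2,v_4], [v_2,v_5], [v_3,v_6], [v_3,v_7], [v_4,v_5]
  2-simplices (4): [v_1,v_2,v_4], [v_1,v_2,v_5], [v_1,v_4,v_5], [v_2,v_4,v_5]

giving chain groups C_0 ≅ Z^8, C_1 ≅ Z^10, C_2 ≅ Z^4.

∂_1: C_1 → C_0 maps an edge to its endpoints' difference, ∂[p,q] = q − p.
This gives a 8×10 integer matrix of rank 6; reducing to Smith normal form yields diagonal entries (1,1,1,1,1,1).

Boundary ∂_2: C_2 → C_1 sends each 2-simplex [p,q,r] to [q,r] − [p,r] + [p,q]. For instance
  ∂[v_1,v_4,v_5] = [v_4,v_5] − [v_1,v_5] + [v_1,v_4],
  ∂[v_2,v_4,v_5] = [v_4,v_5] − [v_2,v_5] + [v_2,v_4].
As a 10×4 matrix over Z this has rank 3, with invariant factors (1,1,1).

Reading off H_k = ker ∂_k / im ∂_{k+1}:

  H_0: rank C_0 − rank ∂_1 = 8 − 6 = 2, and the invariant factors of ∂_1 are all 1, so H_0 ≅ Z^2.
  H_1: rank ker ∂_1 − rank ∂_2 = (10 − 6) − 3 = 1, and the invariant factors of ∂_2 are all 1, so H_1 ≅ Z.
  H_2: rank ker ∂_2 − rank ∂_3 = (4 − 3) − 0 = 1, and there is no ∂_3, so H_2 ≅ Z.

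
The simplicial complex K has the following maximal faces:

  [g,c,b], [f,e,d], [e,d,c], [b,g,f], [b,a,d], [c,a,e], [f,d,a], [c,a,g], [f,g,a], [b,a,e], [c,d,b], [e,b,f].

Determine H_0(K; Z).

H_0 = Z.

We work with the vertex ordering a < b < c < d < e < f < g. The simplices of K, each written with vertices in increasing order, are:

  0-simplices (7): a, b, c, d, e, f, g
  1-simplices (18): ab, ac, ad, ae, af, ag, bc, bd, be, bf, bg, cd, ce, cg, de, df, ef, fg
  2-simplices (12): abd, abe, ace, acg, adf, afg, bcd, bcg, bef, bfg, cde, def

so the chain groups are C_0 ≅ Z^7, C_1 ≅ Z^18, C_2 ≅ Z^12.

The boundary map ∂_1: C_1 → C_0 sends each edge [p,q] (with p < q) to q − p. For instance
  ∂de = e − d.
As a 7×18 matrix over Z this has rank 6, with invariant factors (1,1,1,1,1,1).

The boundary map ∂_2: C_2 → C_1 acts by ∂[p,q,r] = [q,r] − [p,r] + [p,q]. For instance
  ∂def = ef − df + de,
  ∂cde = de − ce + cd.
As a 18×12 matrix over Z this has rank 12, with invariant factors (1,1,1,1,1,1,1,1,1,1,1,2).

Now H_k = ker ∂_k / im ∂_{k+1}, so:

  H_0: rank C_0 − rank ∂_1 = 7 − 6 = 1, and the invariant factors of ∂_1 are all 1, so H_0 = Z.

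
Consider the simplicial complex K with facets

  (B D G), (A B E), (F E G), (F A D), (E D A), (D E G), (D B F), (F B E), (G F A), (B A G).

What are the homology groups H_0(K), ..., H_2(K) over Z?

H_0 = Z,  H_1 = Z/2Z,  H_2 = 0.

We work with the vertex ordering A < B < D < E < F < G. The simplices of K, each written with vertices in increasing order, are:

  0-simplices (6): A, B, D, E, F, G
  1-simplices (15): AB, AD, AE, AF, AG, BD, BE, BF, BG, DE, DF, DG, EF, EG, FG
  2-simplices (10): ABE, ABG, ADE, ADF, AFG, BDF, BDG, BEF, DEG, EFG

giving chain groups C_0 ≅ Z^6, C_1 ≅ Z^15, C_2 ≅ Z^10.

Boundary ∂_1: C_1 → C_0 sends each edge [p,q] (with p < q) to q − p.
The 6×15 boundary matrix has rank 5 and Smith normal form diag(1,1,1,1,1).

The boundary map ∂_2: C_2 → C_1 acts by ∂[p,q,r] = [q,r] − [p,r] + [p,q]. For instance
  ∂BEF = EF − BF + BE,
  ∂ABG = BG − AG + AB.
This gives a 15×10 integer matrix of rank 10; reducing to Smith normal form yields diagonal entries (1,1,1,1,1,1,1,1,1,2).

From H_k ≅ ker(∂_k) / im(∂_{k+1}) we obtain:

  H_0: rank C_0 − rank ∂_1 = 6 − 5 = 1, and the invariant factors of ∂_1 are all 1, so H_0 = Z.
  H_1: rank ker ∂_1 − rank ∂_2 = (15 − 5) − 10 = 0, and ∂_2 has invariant factor 2 > 1, so H_1 = Z/2Z.
  H_2: rank ker ∂_2 − rank ∂_3 = (10 − 10) − 0 = 0, and there is no ∂_3, so H_2 = 0.

As a check, the Euler characteristic is 6 − 15 + 10 = 1, which agrees with 1 − 0 + 0 = 1.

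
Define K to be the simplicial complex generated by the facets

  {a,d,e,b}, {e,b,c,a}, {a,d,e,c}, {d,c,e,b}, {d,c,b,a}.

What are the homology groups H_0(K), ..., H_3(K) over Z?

H_0 = Z,  H_1 = 0,  H_2 = 0,  H_3 = Z.

Order the vertices as a < b < c < d < e. Listing each simplex with vertices in this order, K has dimension 3 with simplices:

  0-simplices (5): a, b, c, d, e
  1-simplices (10): ab, ac, ad, ae, bc, bd, be, cd, ce, de
  2-simplices (10): abc, abd, abe, acd, ace, ade, bcd, bce, bde, cde
  3-simplices (5): abcd, abce, abde, acde, bcde

giving chain groups C_0 ≅ Z^5, C_1 ≅ Z^10, C_2 ≅ Z^10, C_3 ≅ Z^5.

∂_1: C_1 → C_0 is given by ∂[p,q] = [q] − [p]. For instance
  ∂cd = d − c.
The 5×10 boundary matrix has rank 4 and Smith normal form diag(1,1,1,1).

Boundary ∂_2: C_2 → C_1 maps a triangle to the signed sum of its edges. For instance
  ∂ace = ce − ae + ac,
  ∂acd = cd − ad + ac.
As a 10×10 matrix over Z this has rank 6, with invariant factors (1,1,1,1,1,1).

Boundary ∂_3: C_3 → C_2 sends each 3-simplex σ to the alternating sum Σ_i (−1)^i (σ with its i-th vertex removed). For instance
  ∂abcd = bcd − acd + abd − abc,
  ∂abde = bde − ade + abe − abd.
As a 10×5 matrix over Z this has rank 4, with invariant factors (1,1,1,1).

Now H_k = ker ∂_k / im ∂_{k+1}, so:

  H_0: rank C_0 − rank ∂_1 = 5 − 4 = 1, and the invariant factors of ∂_1 are all 1, so H_0 ≅ Z.
  H_1: rank ker ∂_1 − rank ∂_2 = (10 − 4) − 6 = 0, and the invariant factors of ∂_2 are all 1, so H_1 ≅ 0.
  H_2: rank ker ∂_2 − rank ∂_3 = (10 − 6) − 4 = 0, and the invariant factors of ∂_3 are all 1, so H_2 ≅ 0.
  H_3: rank ker ∂_3 − rank ∂_4 = (5 − 4) − 0 = 1, and there is no ∂_4, so H_3 ≅ Z.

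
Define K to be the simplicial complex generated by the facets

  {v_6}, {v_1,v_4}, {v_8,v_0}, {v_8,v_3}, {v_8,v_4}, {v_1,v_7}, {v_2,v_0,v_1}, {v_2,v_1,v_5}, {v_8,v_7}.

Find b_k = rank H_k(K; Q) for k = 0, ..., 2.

b_0 = 2, b_1 = 2, b_2 = 0.

Take the total order v_0 < v_1 < v_2 < v_3 < v_4 < v_5 < v_6 < v_7 < v_8 on the vertex set. Then K (dimension 2) consists of the simplices:

  0-simplices (9): [v_0], [v_1], [v_2], [v_3], [v_4], [v_5], [v_6], [v_7], [v_8]
  1-simplices (11): [v_0,v_1], [v_0,v_2], [v_0,v_8], [v_1,v_2], [v_1,v_4], [v_1,v_5], [v_1,v_7], [v_2,v_5], [v_3,v_8], [v_4,v_8], [v_7,v_8]
  2-simplices (2): [v_0,v_1,v_2], [v_1,v_2,v_5]

giving chain groups C_0 ≅ Z^9, C_1 ≅ Z^11, C_2 ≅ Z^2.

The boundary map ∂_1: C_1 → C_0 sends each edge [p,q] (with p < q) to q − p. For instance
  ∂[v_0,v_8] = [v_8] − [v_0].
The resulting 9×11 matrix has rank 7, and its Smith normal form has invariant factors (1,1,1,1,1,1,1).

The boundary map ∂_2: C_2 → C_1 sends each 2-simplex [p,q,r] to [q,r] − [p,r] + [p,q]. For instance
  ∂[v_0,v_1,v_2] = [v_1,v_2] − [v_0,v_2] + [v_0,v_1],
  ∂[v_1,v_2,v_5] = [v_2,v_5] − [v_1,v_5] + [v_1,v_2].
The resulting 11×2 matrix has rank 2, and its Smith normal form has invariant factors (1,1).

Now H_k = ker ∂_k / im ∂_{k+1}, so:

  H_0: rank C_0 − rank ∂_1 = 9 − 7 = 2, and the invariant factors of ∂_1 are all 1, so H_0 ≅ Z^2.
  H_1: rank ker ∂_1 − rank ∂_2 = (11 − 7) − 2 = 2, and the invariant factors of ∂_2 are all 1, so H_1 ≅ Z^2.
  H_2: rank ker ∂_2 − rank ∂_3 = (2 − 2) − 0 = 0, and there is no ∂_3, so H_2 ≅ 0.

Hence the Betti numbers are b_0 = 2, b_1 = 2, b_2 = 0.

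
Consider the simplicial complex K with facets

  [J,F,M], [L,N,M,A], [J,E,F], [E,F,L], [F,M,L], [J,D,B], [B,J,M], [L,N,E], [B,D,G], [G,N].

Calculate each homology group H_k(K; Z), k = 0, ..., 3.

H_0 ≅ Z,  H_1 ≅ Z,  H_2 = 0,  H_3 = 0.

Take the total order A < B < D < E < F < G < J < L < M < N on the vertex set. Then K (dimension 3) consists of the simplices:

  0-simplices (10): A, B, D, E, F, G, J, L, M, N
  1-simplices (21): AL, AM, AN, BD, BG, BJ, BM, DG, DJ, EF, EJ, EL, EN, FJ, FL, FM, GN, JM, LM, LN, MN
  2-simplices (12): ALM, ALN, AMN, BDG, BDJ, BJM, EFJ, EFL, ELN, FJM, FLM, LMN
  3-simplices (1): ALMN

Hence C_0 ≅ Z^10, C_1 ≅ Z^21, C_2 ≅ Z^12, C_3 ≅ Z^1.

∂_1: C_1 → C_0 maps an edge to its endpoints' difference, ∂[p,q] = q − p. For instance
  ∂FL = L − F.
The resulting 10×21 matrix has rank 9, and its Smith normal form has invariant factors (1,1,1,1,1,1,1,1,1).

∂_2: C_2 → C_1 acts by ∂[p,q,r] = [q,r] − [p,r] + [p,q]. For instance
  ∂EFJ = FJ − EJ + EF,
  ∂BDG = DG − BG + BD.
This gives a 21×12 integer matrix of rank 11; reducing to Smith normal form yields diagonal entries (1,1,1,1,1,1,1,1,1,1,1).

The boundary map ∂_3: C_3 → C_2 sends each 3-simplex σ to the alternating sum Σ_i (−1)^i (σ with its i-th vertex removed). For instance
  ∂ALMN = LMN − AMN + ALN − ALM.
This gives a 12×1 integer matrix of rank 1; reducing to Smith normal form yields diagonal entries (1).

Now H_k = ker ∂_k / im ∂_{k+1}, so:

  H_0: rank C_0 − rank ∂_1 = 10 − 9 = 1, and the invariant factors of ∂_1 are all 1, so H_0 = Z.
  H_1: rank ker ∂_1 − rank ∂_2 = (21 − 9) − 11 = 1, and the invariant factors of ∂_2 are all 1, so H_1 = Z.
  H_2: rank ker ∂_2 − rank ∂_3 = (12 − 11) − 1 = 0, and the invariant factors of ∂_3 are all 1, so H_2 = 0.
  H_3: rank ker ∂_3 − rank ∂_4 = (1 − 1) − 0 = 0, and there is no ∂_4, so H_3 = 0.

As a check, the Euler characteristic is 10 − 21 + 12 − 1 = 0, which agrees with 1 − 1 + 0 − 0 = 0.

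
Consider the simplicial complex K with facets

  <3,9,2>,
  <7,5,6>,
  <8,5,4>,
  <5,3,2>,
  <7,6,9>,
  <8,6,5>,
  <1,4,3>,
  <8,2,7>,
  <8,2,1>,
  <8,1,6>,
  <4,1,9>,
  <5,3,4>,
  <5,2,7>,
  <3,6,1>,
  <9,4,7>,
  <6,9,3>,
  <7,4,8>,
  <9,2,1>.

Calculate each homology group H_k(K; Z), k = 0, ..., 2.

H_0 = Z,  H_1 = Z ⊕ Z/2,  H_2 = 0.

Fix the vertex order 1 < 2 < 3 < 4 < 5 < 6 < 7 < 8 < 9 and write every simplex with vertices in increasing order. Then dim K = 2 and the simplices of K are:

  0-simplices (9): [1], [2], [3], [4], [5], [6], [7], [8], [9]
  1-simplices (27): (27 of them)
  2-simplices (18): [1,2,8], [1,2,9], [1,3,4], [1,3,6], [1,4,9], [1,6,8], [2,3,5], [2,3,9], [2,5,7], [2,7,8], [3,4,5], [3,6,9], [4,5,8], [4,7,8], [4,7,9], [5,6,7], [5,6,8], [6,7,9]

giving chain groups C_0 ≅ Z^9, C_1 ≅ Z^27, C_2 ≅ Z^18.

Boundary ∂_1: C_1 → C_0 is given by ∂[p,q] = [q] − [p]. For instance
  ∂[4,7] = [7] − [4].
The resulting 9×27 matrix has rank 8, and its Smith normal form has invariant factors (1,1,1,1,1,1,1,1).

∂_2: C_2 → C_1 maps a triangle to the signed sum of its edges. For instance
  ∂[2,3,5] = [3,5] − [2,5] + [2,3],
  ∂[4,7,8] = [7,8] − [4,8] + [4,7].
The 27×18 boundary matrix has rank 18 and Smith normal form diag(1,1,1,1,1,1,1,1,1,1,1,1,1,1,1,1,1,2).

From H_k ≅ ker(∂_k) / im(∂_{k+1}) we obtain:

  H_0: rank C_0 − rank ∂_1 = 9 − 8 = 1, and the invariant factors of ∂_1 are all 1, so H_0 = Z.
  H_1: rank ker ∂_1 − rank ∂_2 = (27 − 8) − 18 = 1, and ∂_2 has invariant factor 2 > 1, so H_1 = Z ⊕ Z/2.
  H_2: rank ker ∂_2 − rank ∂_3 = (18 − 18) − 0 = 0, and there is no ∂_3, so H_2 = 0.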